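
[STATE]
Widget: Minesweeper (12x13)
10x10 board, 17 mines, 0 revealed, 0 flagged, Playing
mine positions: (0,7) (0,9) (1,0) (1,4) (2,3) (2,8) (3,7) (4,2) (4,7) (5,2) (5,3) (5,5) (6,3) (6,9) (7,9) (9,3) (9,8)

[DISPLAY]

■■■■■■■■■■  
■■■■■■■■■■  
■■■■■■■■■■  
■■■■■■■■■■  
■■■■■■■■■■  
■■■■■■■■■■  
■■■■■■■■■■  
■■■■■■■■■■  
■■■■■■■■■■  
■■■■■■■■■■  
            
            
            


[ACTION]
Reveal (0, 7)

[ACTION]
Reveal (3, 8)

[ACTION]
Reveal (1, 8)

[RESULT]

■■■■■■■✹■✹  
✹■■■✹■■■■■  
■■■✹■■■■✹■  
■■■■■■■✹■■  
■■✹■■■■✹■■  
■■✹✹■✹■■■■  
■■■✹■■■■■✹  
■■■■■■■■■✹  
■■■■■■■■■■  
■■■✹■■■■✹■  
            
            
            


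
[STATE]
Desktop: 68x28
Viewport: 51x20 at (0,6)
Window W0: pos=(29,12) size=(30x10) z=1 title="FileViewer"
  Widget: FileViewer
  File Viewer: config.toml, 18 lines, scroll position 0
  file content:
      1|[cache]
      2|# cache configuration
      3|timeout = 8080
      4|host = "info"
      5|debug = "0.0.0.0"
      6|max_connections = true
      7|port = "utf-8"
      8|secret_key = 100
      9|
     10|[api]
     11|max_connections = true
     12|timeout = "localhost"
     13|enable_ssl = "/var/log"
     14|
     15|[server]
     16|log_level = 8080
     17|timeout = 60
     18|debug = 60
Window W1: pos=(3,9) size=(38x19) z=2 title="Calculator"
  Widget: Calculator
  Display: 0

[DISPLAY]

                                                   
                                                   
                                                   
   ┏━━━━━━━━━━━━━━━━━━━━━━━━━━━━━━━━━━━━┓          
   ┃ Calculator                         ┃          
   ┠────────────────────────────────────┨          
   ┃                                   0┃━━━━━━━━━━
   ┃┌───┬───┬───┬───┐                   ┃          
   ┃│ 7 │ 8 │ 9 │ ÷ │                   ┃──────────
   ┃├───┼───┼───┼───┤                   ┃          
   ┃│ 4 │ 5 │ 6 │ × │                   ┃figuration
   ┃├───┼───┼───┼───┤                   ┃080       
   ┃│ 1 │ 2 │ 3 │ - │                   ┃o"        
   ┃├───┼───┼───┼───┤                   ┃0.0.0"    
   ┃│ 0 │ . │ = │ + │                   ┃ions = tru
   ┃├───┼───┼───┼───┤                   ┃━━━━━━━━━━
   ┃│ C │ MC│ MR│ M+│                   ┃          
   ┃└───┴───┴───┴───┘                   ┃          
   ┃                                    ┃          
   ┃                                    ┃          


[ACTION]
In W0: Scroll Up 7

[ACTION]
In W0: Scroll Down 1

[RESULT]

                                                   
                                                   
                                                   
   ┏━━━━━━━━━━━━━━━━━━━━━━━━━━━━━━━━━━━━┓          
   ┃ Calculator                         ┃          
   ┠────────────────────────────────────┨          
   ┃                                   0┃━━━━━━━━━━
   ┃┌───┬───┬───┬───┐                   ┃          
   ┃│ 7 │ 8 │ 9 │ ÷ │                   ┃──────────
   ┃├───┼───┼───┼───┤                   ┃figuration
   ┃│ 4 │ 5 │ 6 │ × │                   ┃080       
   ┃├───┼───┼───┼───┤                   ┃o"        
   ┃│ 1 │ 2 │ 3 │ - │                   ┃0.0.0"    
   ┃├───┼───┼───┼───┤                   ┃ions = tru
   ┃│ 0 │ . │ = │ + │                   ┃-8"       
   ┃├───┼───┼───┼───┤                   ┃━━━━━━━━━━
   ┃│ C │ MC│ MR│ M+│                   ┃          
   ┃└───┴───┴───┴───┘                   ┃          
   ┃                                    ┃          
   ┃                                    ┃          


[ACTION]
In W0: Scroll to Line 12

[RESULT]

                                                   
                                                   
                                                   
   ┏━━━━━━━━━━━━━━━━━━━━━━━━━━━━━━━━━━━━┓          
   ┃ Calculator                         ┃          
   ┠────────────────────────────────────┨          
   ┃                                   0┃━━━━━━━━━━
   ┃┌───┬───┬───┬───┐                   ┃          
   ┃│ 7 │ 8 │ 9 │ ÷ │                   ┃──────────
   ┃├───┼───┼───┼───┤                   ┃localhost"
   ┃│ 4 │ 5 │ 6 │ × │                   ┃= "/var/lo
   ┃├───┼───┼───┼───┤                   ┃          
   ┃│ 1 │ 2 │ 3 │ - │                   ┃          
   ┃├───┼───┼───┼───┤                   ┃ 8080     
   ┃│ 0 │ . │ = │ + │                   ┃0         
   ┃├───┼───┼───┼───┤                   ┃━━━━━━━━━━
   ┃│ C │ MC│ MR│ M+│                   ┃          
   ┃└───┴───┴───┴───┘                   ┃          
   ┃                                    ┃          
   ┃                                    ┃          


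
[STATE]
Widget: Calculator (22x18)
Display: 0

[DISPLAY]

                     0
┌───┬───┬───┬───┐     
│ 7 │ 8 │ 9 │ ÷ │     
├───┼───┼───┼───┤     
│ 4 │ 5 │ 6 │ × │     
├───┼───┼───┼───┤     
│ 1 │ 2 │ 3 │ - │     
├───┼───┼───┼───┤     
│ 0 │ . │ = │ + │     
├───┼───┼───┼───┤     
│ C │ MC│ MR│ M+│     
└───┴───┴───┴───┘     
                      
                      
                      
                      
                      
                      


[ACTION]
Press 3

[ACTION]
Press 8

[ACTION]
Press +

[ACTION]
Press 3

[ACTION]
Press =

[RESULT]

                    41
┌───┬───┬───┬───┐     
│ 7 │ 8 │ 9 │ ÷ │     
├───┼───┼───┼───┤     
│ 4 │ 5 │ 6 │ × │     
├───┼───┼───┼───┤     
│ 1 │ 2 │ 3 │ - │     
├───┼───┼───┼───┤     
│ 0 │ . │ = │ + │     
├───┼───┼───┼───┤     
│ C │ MC│ MR│ M+│     
└───┴───┴───┴───┘     
                      
                      
                      
                      
                      
                      


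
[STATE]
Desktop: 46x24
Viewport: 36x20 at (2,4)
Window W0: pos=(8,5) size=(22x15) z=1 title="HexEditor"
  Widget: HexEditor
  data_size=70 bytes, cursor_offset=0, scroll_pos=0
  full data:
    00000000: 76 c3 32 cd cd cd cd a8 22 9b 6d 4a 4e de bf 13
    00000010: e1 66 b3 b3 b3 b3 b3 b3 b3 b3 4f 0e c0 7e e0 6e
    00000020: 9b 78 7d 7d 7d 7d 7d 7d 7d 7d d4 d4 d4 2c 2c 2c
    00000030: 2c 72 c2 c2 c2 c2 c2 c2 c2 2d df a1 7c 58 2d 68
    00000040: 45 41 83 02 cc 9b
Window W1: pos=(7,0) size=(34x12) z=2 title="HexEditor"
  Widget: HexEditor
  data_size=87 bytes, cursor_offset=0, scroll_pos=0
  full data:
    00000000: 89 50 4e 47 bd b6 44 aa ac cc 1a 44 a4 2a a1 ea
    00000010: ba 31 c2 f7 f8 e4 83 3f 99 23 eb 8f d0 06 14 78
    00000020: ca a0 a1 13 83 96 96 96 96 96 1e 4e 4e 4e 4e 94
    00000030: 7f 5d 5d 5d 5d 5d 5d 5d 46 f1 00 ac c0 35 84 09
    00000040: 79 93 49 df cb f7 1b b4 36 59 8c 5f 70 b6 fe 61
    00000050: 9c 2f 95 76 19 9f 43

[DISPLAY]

     ┃00000010  ba 31 c2 f7 f8 e4 83
     ┃00000020  ca a0 a1 13 83 96 96
     ┃00000030  7f 5d 5d 5d 5d 5d 5d
     ┃00000040  79 93 49 df cb f7 1b
     ┃00000050  9c 2f 95 76 19 9f 43
     ┃                              
     ┃                              
     ┗━━━━━━━━━━━━━━━━━━━━━━━━━━━━━━
      ┃00000040  45 41 83 0┃        
      ┃                    ┃        
      ┃                    ┃        
      ┃                    ┃        
      ┃                    ┃        
      ┃                    ┃        
      ┃                    ┃        
      ┗━━━━━━━━━━━━━━━━━━━━┛        
                                    
                                    
                                    
                                    


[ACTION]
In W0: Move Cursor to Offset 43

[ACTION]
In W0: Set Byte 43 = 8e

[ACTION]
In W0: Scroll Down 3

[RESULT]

     ┃00000010  ba 31 c2 f7 f8 e4 83
     ┃00000020  ca a0 a1 13 83 96 96
     ┃00000030  7f 5d 5d 5d 5d 5d 5d
     ┃00000040  79 93 49 df cb f7 1b
     ┃00000050  9c 2f 95 76 19 9f 43
     ┃                              
     ┃                              
     ┗━━━━━━━━━━━━━━━━━━━━━━━━━━━━━━
      ┃                    ┃        
      ┃                    ┃        
      ┃                    ┃        
      ┃                    ┃        
      ┃                    ┃        
      ┃                    ┃        
      ┃                    ┃        
      ┗━━━━━━━━━━━━━━━━━━━━┛        
                                    
                                    
                                    
                                    


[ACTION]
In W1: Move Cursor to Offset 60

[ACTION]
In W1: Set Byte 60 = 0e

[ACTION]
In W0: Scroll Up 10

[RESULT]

     ┃00000010  ba 31 c2 f7 f8 e4 83
     ┃00000020  ca a0 a1 13 83 96 96
     ┃00000030  7f 5d 5d 5d 5d 5d 5d
     ┃00000040  79 93 49 df cb f7 1b
     ┃00000050  9c 2f 95 76 19 9f 43
     ┃                              
     ┃                              
     ┗━━━━━━━━━━━━━━━━━━━━━━━━━━━━━━
      ┃00000040  45 41 83 0┃        
      ┃                    ┃        
      ┃                    ┃        
      ┃                    ┃        
      ┃                    ┃        
      ┃                    ┃        
      ┃                    ┃        
      ┗━━━━━━━━━━━━━━━━━━━━┛        
                                    
                                    
                                    
                                    


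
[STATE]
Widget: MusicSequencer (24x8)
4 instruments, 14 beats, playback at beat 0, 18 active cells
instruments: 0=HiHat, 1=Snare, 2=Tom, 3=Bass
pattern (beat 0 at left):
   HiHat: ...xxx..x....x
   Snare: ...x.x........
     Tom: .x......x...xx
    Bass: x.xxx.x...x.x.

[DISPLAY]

      ▼1234567890123    
 HiHat···███··█····█    
 Snare···█·█········    
   Tom·█······█···██    
  Bass█·███·█···█·█·    
                        
                        
                        


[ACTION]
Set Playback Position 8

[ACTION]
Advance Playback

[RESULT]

      012345678▼0123    
 HiHat···███··█····█    
 Snare···█·█········    
   Tom·█······█···██    
  Bass█·███·█···█·█·    
                        
                        
                        


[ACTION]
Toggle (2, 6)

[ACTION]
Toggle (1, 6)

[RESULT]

      012345678▼0123    
 HiHat···███··█····█    
 Snare···█·██·······    
   Tom·█····█·█···██    
  Bass█·███·█···█·█·    
                        
                        
                        


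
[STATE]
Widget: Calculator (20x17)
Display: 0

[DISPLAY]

                   0
┌───┬───┬───┬───┐   
│ 7 │ 8 │ 9 │ ÷ │   
├───┼───┼───┼───┤   
│ 4 │ 5 │ 6 │ × │   
├───┼───┼───┼───┤   
│ 1 │ 2 │ 3 │ - │   
├───┼───┼───┼───┤   
│ 0 │ . │ = │ + │   
├───┼───┼───┼───┤   
│ C │ MC│ MR│ M+│   
└───┴───┴───┴───┘   
                    
                    
                    
                    
                    


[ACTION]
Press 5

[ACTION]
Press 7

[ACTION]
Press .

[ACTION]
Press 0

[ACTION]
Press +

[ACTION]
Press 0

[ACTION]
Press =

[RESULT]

                  57
┌───┬───┬───┬───┐   
│ 7 │ 8 │ 9 │ ÷ │   
├───┼───┼───┼───┤   
│ 4 │ 5 │ 6 │ × │   
├───┼───┼───┼───┤   
│ 1 │ 2 │ 3 │ - │   
├───┼───┼───┼───┤   
│ 0 │ . │ = │ + │   
├───┼───┼───┼───┤   
│ C │ MC│ MR│ M+│   
└───┴───┴───┴───┘   
                    
                    
                    
                    
                    


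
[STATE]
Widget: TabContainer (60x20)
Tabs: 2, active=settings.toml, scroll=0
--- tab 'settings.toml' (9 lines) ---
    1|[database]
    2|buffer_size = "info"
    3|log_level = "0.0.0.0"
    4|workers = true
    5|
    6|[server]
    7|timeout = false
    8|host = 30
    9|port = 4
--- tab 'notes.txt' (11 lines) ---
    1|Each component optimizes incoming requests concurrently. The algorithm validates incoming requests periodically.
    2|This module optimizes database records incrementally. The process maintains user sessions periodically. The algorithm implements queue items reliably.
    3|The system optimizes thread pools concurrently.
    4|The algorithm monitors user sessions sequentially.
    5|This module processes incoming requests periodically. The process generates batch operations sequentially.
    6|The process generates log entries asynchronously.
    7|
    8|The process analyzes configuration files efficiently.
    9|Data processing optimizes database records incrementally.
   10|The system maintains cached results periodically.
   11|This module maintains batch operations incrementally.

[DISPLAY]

[settings.toml]│ notes.txt                                  
────────────────────────────────────────────────────────────
[database]                                                  
buffer_size = "info"                                        
log_level = "0.0.0.0"                                       
workers = true                                              
                                                            
[server]                                                    
timeout = false                                             
host = 30                                                   
port = 4                                                    
                                                            
                                                            
                                                            
                                                            
                                                            
                                                            
                                                            
                                                            
                                                            


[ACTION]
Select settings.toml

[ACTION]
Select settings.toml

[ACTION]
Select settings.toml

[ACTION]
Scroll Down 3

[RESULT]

[settings.toml]│ notes.txt                                  
────────────────────────────────────────────────────────────
workers = true                                              
                                                            
[server]                                                    
timeout = false                                             
host = 30                                                   
port = 4                                                    
                                                            
                                                            
                                                            
                                                            
                                                            
                                                            
                                                            
                                                            
                                                            
                                                            
                                                            
                                                            


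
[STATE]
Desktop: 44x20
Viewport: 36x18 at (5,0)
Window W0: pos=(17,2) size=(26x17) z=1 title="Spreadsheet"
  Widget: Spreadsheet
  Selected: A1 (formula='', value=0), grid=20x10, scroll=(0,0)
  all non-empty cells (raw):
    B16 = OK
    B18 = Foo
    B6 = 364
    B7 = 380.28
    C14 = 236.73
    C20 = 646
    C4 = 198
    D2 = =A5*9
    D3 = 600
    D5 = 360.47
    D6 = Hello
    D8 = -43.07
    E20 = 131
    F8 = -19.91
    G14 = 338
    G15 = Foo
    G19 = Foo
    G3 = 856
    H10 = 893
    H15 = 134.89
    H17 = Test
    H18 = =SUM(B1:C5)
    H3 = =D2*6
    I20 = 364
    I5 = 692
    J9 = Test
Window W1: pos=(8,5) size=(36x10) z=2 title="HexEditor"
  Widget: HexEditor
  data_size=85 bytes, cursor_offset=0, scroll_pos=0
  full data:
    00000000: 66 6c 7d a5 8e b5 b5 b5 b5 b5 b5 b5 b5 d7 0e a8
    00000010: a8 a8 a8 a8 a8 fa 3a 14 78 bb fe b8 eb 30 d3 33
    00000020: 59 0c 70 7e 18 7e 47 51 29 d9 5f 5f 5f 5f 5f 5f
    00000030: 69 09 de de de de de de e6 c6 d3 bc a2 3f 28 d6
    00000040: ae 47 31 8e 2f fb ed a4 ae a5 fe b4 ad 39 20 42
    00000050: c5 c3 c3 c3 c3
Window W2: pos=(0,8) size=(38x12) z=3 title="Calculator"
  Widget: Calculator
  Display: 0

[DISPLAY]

                                    
                                    
            ┏━━━━━━━━━━━━━━━━━━━━━━━
            ┃ Spreadsheet           
            ┠───────────────────────
   ┏━━━━━━━━━━━━━━━━━━━━━━━━━━━━━━━━
   ┃ HexEditor                      
   ┠────────────────────────────────
━━━━━━━━━━━━━━━━━━━━━━━━━━━━━━━━┓5 b
culator                         ┃a 1
────────────────────────────────┨7 5
                               0┃e d
┬───┬───┬───┐                   ┃d a
│ 8 │ 9 │ ÷ │                   ┃   
┼───┼───┼───┤                   ┃━━━
│ 5 │ 6 │ × │                   ┃   
┼───┼───┼───┤                   ┃   
│ 2 │ 3 │ - │                   ┃   


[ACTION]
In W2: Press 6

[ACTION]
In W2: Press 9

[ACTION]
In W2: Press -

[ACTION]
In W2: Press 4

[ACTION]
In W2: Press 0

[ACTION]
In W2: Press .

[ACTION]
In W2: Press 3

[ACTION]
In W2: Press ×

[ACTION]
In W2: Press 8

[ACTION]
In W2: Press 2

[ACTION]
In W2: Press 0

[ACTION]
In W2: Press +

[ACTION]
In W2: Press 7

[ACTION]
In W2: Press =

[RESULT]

                                    
                                    
            ┏━━━━━━━━━━━━━━━━━━━━━━━
            ┃ Spreadsheet           
            ┠───────────────────────
   ┏━━━━━━━━━━━━━━━━━━━━━━━━━━━━━━━━
   ┃ HexEditor                      
   ┠────────────────────────────────
━━━━━━━━━━━━━━━━━━━━━━━━━━━━━━━━┓5 b
culator                         ┃a 1
────────────────────────────────┨7 5
                           23541┃e d
┬───┬───┬───┐                   ┃d a
│ 8 │ 9 │ ÷ │                   ┃   
┼───┼───┼───┤                   ┃━━━
│ 5 │ 6 │ × │                   ┃   
┼───┼───┼───┤                   ┃   
│ 2 │ 3 │ - │                   ┃   


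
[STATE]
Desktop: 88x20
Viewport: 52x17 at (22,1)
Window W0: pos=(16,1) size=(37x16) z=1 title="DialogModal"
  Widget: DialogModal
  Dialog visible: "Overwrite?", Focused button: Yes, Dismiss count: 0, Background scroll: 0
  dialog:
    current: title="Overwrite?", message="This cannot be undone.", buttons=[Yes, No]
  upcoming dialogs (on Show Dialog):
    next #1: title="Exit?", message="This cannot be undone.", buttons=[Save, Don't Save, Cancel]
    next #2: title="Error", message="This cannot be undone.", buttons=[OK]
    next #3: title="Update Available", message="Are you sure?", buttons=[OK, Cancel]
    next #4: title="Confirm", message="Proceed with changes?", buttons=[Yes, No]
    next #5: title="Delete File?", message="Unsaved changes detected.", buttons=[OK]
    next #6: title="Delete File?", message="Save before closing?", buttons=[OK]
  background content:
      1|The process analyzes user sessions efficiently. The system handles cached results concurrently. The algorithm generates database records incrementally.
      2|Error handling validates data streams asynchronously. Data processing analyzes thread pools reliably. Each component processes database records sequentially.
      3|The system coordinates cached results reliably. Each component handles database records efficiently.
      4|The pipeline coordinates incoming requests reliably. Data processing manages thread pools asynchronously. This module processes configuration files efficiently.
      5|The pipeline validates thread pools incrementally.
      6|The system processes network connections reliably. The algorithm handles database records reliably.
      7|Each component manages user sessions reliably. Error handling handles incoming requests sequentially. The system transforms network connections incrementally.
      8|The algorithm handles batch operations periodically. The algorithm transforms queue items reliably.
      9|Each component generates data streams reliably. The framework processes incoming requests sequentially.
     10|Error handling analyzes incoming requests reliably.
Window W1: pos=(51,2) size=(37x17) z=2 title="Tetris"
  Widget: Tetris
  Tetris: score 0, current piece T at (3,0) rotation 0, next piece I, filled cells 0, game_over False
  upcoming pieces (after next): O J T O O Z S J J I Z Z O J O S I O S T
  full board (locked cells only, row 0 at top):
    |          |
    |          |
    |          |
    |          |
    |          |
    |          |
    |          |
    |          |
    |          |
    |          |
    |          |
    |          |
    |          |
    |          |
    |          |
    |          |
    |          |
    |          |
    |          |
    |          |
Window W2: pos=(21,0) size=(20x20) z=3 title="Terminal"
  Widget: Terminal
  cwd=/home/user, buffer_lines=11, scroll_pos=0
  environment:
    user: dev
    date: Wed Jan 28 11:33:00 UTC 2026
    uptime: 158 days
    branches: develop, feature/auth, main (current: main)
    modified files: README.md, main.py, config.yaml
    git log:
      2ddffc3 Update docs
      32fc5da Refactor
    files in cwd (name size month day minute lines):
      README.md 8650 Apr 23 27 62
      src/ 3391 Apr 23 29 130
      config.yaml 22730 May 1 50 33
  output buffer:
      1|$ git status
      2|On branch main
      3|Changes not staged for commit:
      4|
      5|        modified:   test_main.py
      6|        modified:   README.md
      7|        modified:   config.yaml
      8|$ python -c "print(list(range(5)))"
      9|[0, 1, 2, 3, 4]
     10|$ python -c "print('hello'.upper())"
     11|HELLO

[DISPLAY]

 Terminal         ┃━━━━━━━━━━━┓                     
──────────────────┨          ┏━━━━━━━━━━━━━━━━━━━━━━
$ git status      ┃──────────┃ Tetris               
On branch main    ┃r sessions┠──────────────────────
Changes not staged┃ data stre┃          │Next:      
                  ┃ached resu┃          │████       
        modified: ┃─────┐ing ┃          │           
        modified: ┃     │pool┃          │           
        modified: ┃one. │onne┃          │           
$ python -c "print┃     │ssio┃          │           
[0, 1, 2, 3, 4]   ┃─────┘erat┃          │Score:     
$ python -c "print┃ data stre┃          │0          
HELLO             ┃incoming r┃          │           
$ █               ┃          ┃          │           
                  ┃          ┃          │           
                  ┃━━━━━━━━━━┃          │           
                  ┃          ┃          │           


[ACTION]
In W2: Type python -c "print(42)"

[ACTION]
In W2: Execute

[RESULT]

 Terminal         ┃━━━━━━━━━━━┓                     
──────────────────┨          ┏━━━━━━━━━━━━━━━━━━━━━━
$ git status      ┃──────────┃ Tetris               
On branch main    ┃r sessions┠──────────────────────
Changes not staged┃ data stre┃          │Next:      
                  ┃ached resu┃          │████       
        modified: ┃─────┐ing ┃          │           
        modified: ┃     │pool┃          │           
        modified: ┃one. │onne┃          │           
$ python -c "print┃     │ssio┃          │           
[0, 1, 2, 3, 4]   ┃─────┘erat┃          │Score:     
$ python -c "print┃ data stre┃          │0          
HELLO             ┃incoming r┃          │           
$ python -c "print┃          ┃          │           
42                ┃          ┃          │           
$ █               ┃━━━━━━━━━━┃          │           
                  ┃          ┃          │           


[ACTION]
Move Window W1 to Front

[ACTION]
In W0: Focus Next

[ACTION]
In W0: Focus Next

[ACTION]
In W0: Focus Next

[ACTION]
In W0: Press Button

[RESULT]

 Terminal         ┃━━━━━━━━━━━┓                     
──────────────────┨          ┏━━━━━━━━━━━━━━━━━━━━━━
$ git status      ┃──────────┃ Tetris               
On branch main    ┃r sessions┠──────────────────────
Changes not staged┃ data stre┃          │Next:      
                  ┃ached resu┃          │████       
        modified: ┃ incoming ┃          │           
        modified: ┃hread pool┃          │           
        modified: ┃work conne┃          │           
$ python -c "print┃ser sessio┃          │           
[0, 1, 2, 3, 4]   ┃tch operat┃          │Score:     
$ python -c "print┃ data stre┃          │0          
HELLO             ┃incoming r┃          │           
$ python -c "print┃          ┃          │           
42                ┃          ┃          │           
$ █               ┃━━━━━━━━━━┃          │           
                  ┃          ┃          │           


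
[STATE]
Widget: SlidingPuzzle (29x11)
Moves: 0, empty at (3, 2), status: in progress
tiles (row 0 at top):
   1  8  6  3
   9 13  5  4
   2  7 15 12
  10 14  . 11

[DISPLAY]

┌────┬────┬────┬────┐        
│  1 │  8 │  6 │  3 │        
├────┼────┼────┼────┤        
│  9 │ 13 │  5 │  4 │        
├────┼────┼────┼────┤        
│  2 │  7 │ 15 │ 12 │        
├────┼────┼────┼────┤        
│ 10 │ 14 │    │ 11 │        
└────┴────┴────┴────┘        
Moves: 0                     
                             


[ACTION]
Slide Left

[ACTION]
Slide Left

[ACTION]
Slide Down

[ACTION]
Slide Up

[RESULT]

┌────┬────┬────┬────┐        
│  1 │  8 │  6 │  3 │        
├────┼────┼────┼────┤        
│  9 │ 13 │  5 │  4 │        
├────┼────┼────┼────┤        
│  2 │  7 │ 15 │ 12 │        
├────┼────┼────┼────┤        
│ 10 │ 14 │ 11 │    │        
└────┴────┴────┴────┘        
Moves: 3                     
                             


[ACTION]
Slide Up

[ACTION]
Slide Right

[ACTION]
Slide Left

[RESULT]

┌────┬────┬────┬────┐        
│  1 │  8 │  6 │  3 │        
├────┼────┼────┼────┤        
│  9 │ 13 │  5 │  4 │        
├────┼────┼────┼────┤        
│  2 │  7 │ 15 │ 12 │        
├────┼────┼────┼────┤        
│ 10 │ 14 │ 11 │    │        
└────┴────┴────┴────┘        
Moves: 5                     
                             


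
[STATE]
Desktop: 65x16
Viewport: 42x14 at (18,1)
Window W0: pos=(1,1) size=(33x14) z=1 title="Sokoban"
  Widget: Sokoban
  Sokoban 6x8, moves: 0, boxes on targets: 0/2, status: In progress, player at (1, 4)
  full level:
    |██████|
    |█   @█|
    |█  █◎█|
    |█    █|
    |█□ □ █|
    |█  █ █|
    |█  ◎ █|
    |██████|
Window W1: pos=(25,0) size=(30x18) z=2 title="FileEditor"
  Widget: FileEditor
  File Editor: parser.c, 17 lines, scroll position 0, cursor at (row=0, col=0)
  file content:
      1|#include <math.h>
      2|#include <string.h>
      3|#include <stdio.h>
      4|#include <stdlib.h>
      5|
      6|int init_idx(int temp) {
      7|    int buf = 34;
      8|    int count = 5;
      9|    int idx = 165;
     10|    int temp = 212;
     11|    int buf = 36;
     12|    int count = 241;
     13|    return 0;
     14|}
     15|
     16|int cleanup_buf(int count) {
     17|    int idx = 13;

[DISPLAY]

━━━━━━━┃ FileEditor                 ┃     
       ┠────────────────────────────┨     
───────┃█include <math.h>          ▲┃     
       ┃#include <string.h>        █┃     
       ┃#include <stdio.h>         ░┃     
       ┃#include <stdlib.h>        ░┃     
       ┃                           ░┃     
       ┃int init_idx(int temp) {   ░┃     
       ┃    int buf = 34;          ░┃     
       ┃    int count = 5;         ░┃     
       ┃    int idx = 165;         ░┃     
       ┃    int temp = 212;        ░┃     
       ┃    int buf = 36;          ░┃     
━━━━━━━┃    int count = 241;       ░┃     


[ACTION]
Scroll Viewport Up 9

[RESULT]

       ┏━━━━━━━━━━━━━━━━━━━━━━━━━━━━┓     
━━━━━━━┃ FileEditor                 ┃     
       ┠────────────────────────────┨     
───────┃█include <math.h>          ▲┃     
       ┃#include <string.h>        █┃     
       ┃#include <stdio.h>         ░┃     
       ┃#include <stdlib.h>        ░┃     
       ┃                           ░┃     
       ┃int init_idx(int temp) {   ░┃     
       ┃    int buf = 34;          ░┃     
       ┃    int count = 5;         ░┃     
       ┃    int idx = 165;         ░┃     
       ┃    int temp = 212;        ░┃     
       ┃    int buf = 36;          ░┃     


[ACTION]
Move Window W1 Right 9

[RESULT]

                ┏━━━━━━━━━━━━━━━━━━━━━━━━━
━━━━━━━━━━━━━━━┓┃ FileEditor              
               ┃┠─────────────────────────
───────────────┨┃█include <math.h>        
               ┃┃#include <string.h>      
               ┃┃#include <stdio.h>       
               ┃┃#include <stdlib.h>      
               ┃┃                         
               ┃┃int init_idx(int temp) { 
               ┃┃    int buf = 34;        
               ┃┃    int count = 5;       
               ┃┃    int idx = 165;       
               ┃┃    int temp = 212;      
               ┃┃    int buf = 36;        


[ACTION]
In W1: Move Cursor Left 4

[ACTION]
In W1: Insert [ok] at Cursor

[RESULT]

                ┏━━━━━━━━━━━━━━━━━━━━━━━━━
━━━━━━━━━━━━━━━┓┃ FileEditor              
               ┃┠─────────────────────────
───────────────┨┃ok█include <math.h>      
               ┃┃#include <string.h>      
               ┃┃#include <stdio.h>       
               ┃┃#include <stdlib.h>      
               ┃┃                         
               ┃┃int init_idx(int temp) { 
               ┃┃    int buf = 34;        
               ┃┃    int count = 5;       
               ┃┃    int idx = 165;       
               ┃┃    int temp = 212;      
               ┃┃    int buf = 36;        


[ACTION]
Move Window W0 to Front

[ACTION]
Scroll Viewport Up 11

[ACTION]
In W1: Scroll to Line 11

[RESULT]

                ┏━━━━━━━━━━━━━━━━━━━━━━━━━
━━━━━━━━━━━━━━━┓┃ FileEditor              
               ┃┠─────────────────────────
───────────────┨┃#include <stdlib.h>      
               ┃┃                         
               ┃┃int init_idx(int temp) { 
               ┃┃    int buf = 34;        
               ┃┃    int count = 5;       
               ┃┃    int idx = 165;       
               ┃┃    int temp = 212;      
               ┃┃    int buf = 36;        
               ┃┃    int count = 241;     
               ┃┃    return 0;            
               ┃┃}                        


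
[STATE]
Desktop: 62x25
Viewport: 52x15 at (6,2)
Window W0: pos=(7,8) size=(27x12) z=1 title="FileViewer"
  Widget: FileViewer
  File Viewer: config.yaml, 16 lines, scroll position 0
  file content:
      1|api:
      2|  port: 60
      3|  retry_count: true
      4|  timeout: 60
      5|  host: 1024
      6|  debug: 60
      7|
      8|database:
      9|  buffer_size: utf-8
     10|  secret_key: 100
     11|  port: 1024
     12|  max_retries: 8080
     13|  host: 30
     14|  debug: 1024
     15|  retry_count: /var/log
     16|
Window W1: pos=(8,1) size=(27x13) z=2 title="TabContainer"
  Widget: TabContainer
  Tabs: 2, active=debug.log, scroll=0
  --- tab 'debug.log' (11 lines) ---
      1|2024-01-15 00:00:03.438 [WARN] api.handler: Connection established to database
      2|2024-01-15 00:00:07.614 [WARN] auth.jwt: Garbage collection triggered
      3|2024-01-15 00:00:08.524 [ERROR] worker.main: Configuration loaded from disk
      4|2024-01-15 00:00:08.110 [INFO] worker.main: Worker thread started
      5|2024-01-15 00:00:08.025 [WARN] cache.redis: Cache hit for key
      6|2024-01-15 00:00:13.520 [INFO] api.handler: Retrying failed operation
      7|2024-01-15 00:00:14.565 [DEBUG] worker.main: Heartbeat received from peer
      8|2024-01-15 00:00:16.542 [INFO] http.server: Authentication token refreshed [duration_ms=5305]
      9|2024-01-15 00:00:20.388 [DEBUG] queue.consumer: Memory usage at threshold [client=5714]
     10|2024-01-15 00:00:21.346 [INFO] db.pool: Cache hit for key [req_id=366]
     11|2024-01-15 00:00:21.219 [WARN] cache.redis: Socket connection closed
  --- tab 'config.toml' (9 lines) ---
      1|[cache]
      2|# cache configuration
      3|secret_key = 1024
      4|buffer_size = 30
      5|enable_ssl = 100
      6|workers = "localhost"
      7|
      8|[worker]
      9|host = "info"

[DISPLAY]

  ┃ TabContainer            ┃                       
  ┠─────────────────────────┨                       
  ┃[debug.log]│ config.toml ┃                       
  ┃─────────────────────────┃                       
  ┃2024-01-15 00:00:03.438 [┃                       
  ┃2024-01-15 00:00:07.614 [┃                       
 ┏┃2024-01-15 00:00:08.524 [┃                       
 ┃┃2024-01-15 00:00:08.110 [┃                       
 ┠┃2024-01-15 00:00:08.025 [┃                       
 ┃┃2024-01-15 00:00:13.520 [┃                       
 ┃┃2024-01-15 00:00:14.565 [┃                       
 ┃┗━━━━━━━━━━━━━━━━━━━━━━━━━┛                       
 ┃  timeout: 60           ░┃                        
 ┃  host: 1024            ░┃                        
 ┃  debug: 60             ░┃                        


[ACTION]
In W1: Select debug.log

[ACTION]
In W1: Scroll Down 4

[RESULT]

  ┃ TabContainer            ┃                       
  ┠─────────────────────────┨                       
  ┃[debug.log]│ config.toml ┃                       
  ┃─────────────────────────┃                       
  ┃2024-01-15 00:00:08.025 [┃                       
  ┃2024-01-15 00:00:13.520 [┃                       
 ┏┃2024-01-15 00:00:14.565 [┃                       
 ┃┃2024-01-15 00:00:16.542 [┃                       
 ┠┃2024-01-15 00:00:20.388 [┃                       
 ┃┃2024-01-15 00:00:21.346 [┃                       
 ┃┃2024-01-15 00:00:21.219 [┃                       
 ┃┗━━━━━━━━━━━━━━━━━━━━━━━━━┛                       
 ┃  timeout: 60           ░┃                        
 ┃  host: 1024            ░┃                        
 ┃  debug: 60             ░┃                        


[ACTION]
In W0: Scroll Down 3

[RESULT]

  ┃ TabContainer            ┃                       
  ┠─────────────────────────┨                       
  ┃[debug.log]│ config.toml ┃                       
  ┃─────────────────────────┃                       
  ┃2024-01-15 00:00:08.025 [┃                       
  ┃2024-01-15 00:00:13.520 [┃                       
 ┏┃2024-01-15 00:00:14.565 [┃                       
 ┃┃2024-01-15 00:00:16.542 [┃                       
 ┠┃2024-01-15 00:00:20.388 [┃                       
 ┃┃2024-01-15 00:00:21.346 [┃                       
 ┃┃2024-01-15 00:00:21.219 [┃                       
 ┃┗━━━━━━━━━━━━━━━━━━━━━━━━━┛                       
 ┃                        █┃                        
 ┃database:               ░┃                        
 ┃  buffer_size: utf-8    ░┃                        
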